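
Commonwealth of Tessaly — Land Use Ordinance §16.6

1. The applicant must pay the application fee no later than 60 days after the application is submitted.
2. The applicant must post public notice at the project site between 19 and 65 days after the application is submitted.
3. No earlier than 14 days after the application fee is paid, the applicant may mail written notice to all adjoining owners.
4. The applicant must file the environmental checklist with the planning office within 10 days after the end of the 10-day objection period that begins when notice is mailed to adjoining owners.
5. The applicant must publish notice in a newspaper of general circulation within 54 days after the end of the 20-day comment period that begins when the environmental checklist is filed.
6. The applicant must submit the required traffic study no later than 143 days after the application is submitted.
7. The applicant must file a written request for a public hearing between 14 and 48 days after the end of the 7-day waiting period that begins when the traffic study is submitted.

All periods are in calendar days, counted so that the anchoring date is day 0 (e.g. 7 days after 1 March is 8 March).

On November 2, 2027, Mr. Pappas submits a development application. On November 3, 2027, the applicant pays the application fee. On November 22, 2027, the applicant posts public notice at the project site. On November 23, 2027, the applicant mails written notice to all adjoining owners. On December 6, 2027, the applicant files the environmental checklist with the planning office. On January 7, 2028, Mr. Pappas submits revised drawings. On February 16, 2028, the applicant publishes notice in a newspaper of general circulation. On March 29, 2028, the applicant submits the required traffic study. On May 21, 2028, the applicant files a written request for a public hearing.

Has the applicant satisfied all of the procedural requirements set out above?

No

Step 1: 60 days after November 2, 2027 (when the application is submitted) is January 1, 2028; completed November 3, 2027, before the deadline.
Step 2: the window is 19–65 days after November 2, 2027 (when the application is submitted), so November 21, 2027 through January 6, 2028; done November 22, 2027, which is between those dates.
Step 3: the earliest permitted date is 14 days after November 3, 2027 (when the application fee is paid), i.e. November 17, 2027; November 23, 2027 is on or after that date.
Step 4: 10 days after December 3, 2027 (end of the 10-day objection period, which began when notice is mailed to adjoining owners on November 23, 2027) is December 13, 2027; done December 6, 2027 — timely.
Step 5: 54 days after December 26, 2027 (end of the 20-day comment period, which began when the environmental checklist is filed on December 6, 2027) is February 18, 2028; completed February 16, 2028, before the deadline.
Step 6: 143 days after November 2, 2027 (when the application is submitted) is March 24, 2028; March 29, 2028 misses that deadline by 5 days.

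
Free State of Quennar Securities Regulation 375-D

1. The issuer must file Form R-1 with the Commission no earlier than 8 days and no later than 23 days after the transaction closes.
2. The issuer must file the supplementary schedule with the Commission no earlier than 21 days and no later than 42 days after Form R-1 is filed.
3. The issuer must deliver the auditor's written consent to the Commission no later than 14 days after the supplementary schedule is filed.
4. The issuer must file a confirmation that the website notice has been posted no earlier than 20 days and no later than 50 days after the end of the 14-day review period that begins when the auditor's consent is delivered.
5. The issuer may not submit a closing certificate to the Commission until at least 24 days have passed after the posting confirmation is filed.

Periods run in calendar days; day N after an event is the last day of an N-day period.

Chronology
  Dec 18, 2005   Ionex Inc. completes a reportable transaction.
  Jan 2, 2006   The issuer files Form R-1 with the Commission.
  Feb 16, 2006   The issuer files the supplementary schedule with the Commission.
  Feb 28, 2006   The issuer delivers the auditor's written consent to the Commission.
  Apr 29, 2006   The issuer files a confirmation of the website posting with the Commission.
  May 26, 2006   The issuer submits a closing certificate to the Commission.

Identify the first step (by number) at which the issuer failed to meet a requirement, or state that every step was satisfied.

Step 2

Step 1 — 8 and 23 days from Dec 18, 2005 (when the transaction closes) are Dec 26, 2005 and Jan 10, 2006 respectively; done Jan 2, 2006, which is between those dates.
Step 2 — 21 and 42 days from Jan 2, 2006 (when Form R-1 is filed) are Jan 23, 2006 and Feb 13, 2006 respectively; done Feb 16, 2006 — 3 days after the window closed.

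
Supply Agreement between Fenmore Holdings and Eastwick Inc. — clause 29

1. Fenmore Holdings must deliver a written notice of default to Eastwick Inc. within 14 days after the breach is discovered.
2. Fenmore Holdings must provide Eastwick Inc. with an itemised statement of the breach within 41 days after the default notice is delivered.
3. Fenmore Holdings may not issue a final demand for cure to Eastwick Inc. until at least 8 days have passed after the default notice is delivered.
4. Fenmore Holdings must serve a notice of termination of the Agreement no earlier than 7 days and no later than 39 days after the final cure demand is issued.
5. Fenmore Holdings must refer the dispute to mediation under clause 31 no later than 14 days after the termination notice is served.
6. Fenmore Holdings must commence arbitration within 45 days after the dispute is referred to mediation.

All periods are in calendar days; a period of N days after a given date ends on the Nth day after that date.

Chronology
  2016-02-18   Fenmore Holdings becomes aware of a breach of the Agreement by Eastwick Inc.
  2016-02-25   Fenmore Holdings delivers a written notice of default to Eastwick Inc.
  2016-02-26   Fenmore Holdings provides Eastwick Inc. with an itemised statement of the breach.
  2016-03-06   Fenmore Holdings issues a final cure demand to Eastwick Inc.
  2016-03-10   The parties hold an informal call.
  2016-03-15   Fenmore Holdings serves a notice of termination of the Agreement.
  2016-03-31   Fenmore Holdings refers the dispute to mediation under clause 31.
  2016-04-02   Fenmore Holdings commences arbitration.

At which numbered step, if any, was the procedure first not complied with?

Step 5

Step 1: 14 days after 2016-02-18 (when the breach is discovered) is 2016-03-03; done 2016-02-25 — timely.
Step 2: 41 days after 2016-02-25 (when the default notice is delivered) is 2016-04-06; 2016-02-26 is within that limit.
Step 3: the earliest permitted date is 8 days after 2016-02-25 (when the default notice is delivered), i.e. 2016-03-04; 2016-03-06 is on or after that date.
Step 4: the window is 7–39 days after 2016-03-06 (when the final cure demand is issued), so 2016-03-13 through 2016-04-14; done 2016-03-15 — within the window.
Step 5: 14 days after 2016-03-15 (when the termination notice is served) is 2016-03-29; done 2016-03-31 — 2 days late.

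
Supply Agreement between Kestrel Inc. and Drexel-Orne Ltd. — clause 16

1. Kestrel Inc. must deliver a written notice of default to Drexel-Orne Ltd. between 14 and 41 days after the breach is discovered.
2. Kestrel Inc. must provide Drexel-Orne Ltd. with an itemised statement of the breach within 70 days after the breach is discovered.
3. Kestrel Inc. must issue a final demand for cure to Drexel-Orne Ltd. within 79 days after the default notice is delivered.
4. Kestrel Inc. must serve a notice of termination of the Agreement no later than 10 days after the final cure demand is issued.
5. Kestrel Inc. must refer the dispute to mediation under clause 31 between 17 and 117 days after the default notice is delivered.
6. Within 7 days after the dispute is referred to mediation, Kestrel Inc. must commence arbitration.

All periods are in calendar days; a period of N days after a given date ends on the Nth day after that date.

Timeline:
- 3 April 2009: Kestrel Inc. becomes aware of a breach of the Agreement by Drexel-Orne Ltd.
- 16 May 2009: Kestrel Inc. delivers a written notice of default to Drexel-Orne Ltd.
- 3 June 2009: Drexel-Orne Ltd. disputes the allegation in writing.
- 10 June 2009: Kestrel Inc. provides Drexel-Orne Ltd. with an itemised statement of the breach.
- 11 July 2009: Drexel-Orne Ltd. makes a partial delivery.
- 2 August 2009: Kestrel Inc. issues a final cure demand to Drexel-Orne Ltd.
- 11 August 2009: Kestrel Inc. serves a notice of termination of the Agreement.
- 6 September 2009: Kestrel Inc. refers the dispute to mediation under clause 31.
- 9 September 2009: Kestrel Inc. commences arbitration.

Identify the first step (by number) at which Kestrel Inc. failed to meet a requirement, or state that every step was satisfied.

Step 1 — 14 and 41 days from 3 April 2009 (when the breach is discovered) are 17 April 2009 and 14 May 2009 respectively; 16 May 2009 is 2 days past the end of the window.

Step 1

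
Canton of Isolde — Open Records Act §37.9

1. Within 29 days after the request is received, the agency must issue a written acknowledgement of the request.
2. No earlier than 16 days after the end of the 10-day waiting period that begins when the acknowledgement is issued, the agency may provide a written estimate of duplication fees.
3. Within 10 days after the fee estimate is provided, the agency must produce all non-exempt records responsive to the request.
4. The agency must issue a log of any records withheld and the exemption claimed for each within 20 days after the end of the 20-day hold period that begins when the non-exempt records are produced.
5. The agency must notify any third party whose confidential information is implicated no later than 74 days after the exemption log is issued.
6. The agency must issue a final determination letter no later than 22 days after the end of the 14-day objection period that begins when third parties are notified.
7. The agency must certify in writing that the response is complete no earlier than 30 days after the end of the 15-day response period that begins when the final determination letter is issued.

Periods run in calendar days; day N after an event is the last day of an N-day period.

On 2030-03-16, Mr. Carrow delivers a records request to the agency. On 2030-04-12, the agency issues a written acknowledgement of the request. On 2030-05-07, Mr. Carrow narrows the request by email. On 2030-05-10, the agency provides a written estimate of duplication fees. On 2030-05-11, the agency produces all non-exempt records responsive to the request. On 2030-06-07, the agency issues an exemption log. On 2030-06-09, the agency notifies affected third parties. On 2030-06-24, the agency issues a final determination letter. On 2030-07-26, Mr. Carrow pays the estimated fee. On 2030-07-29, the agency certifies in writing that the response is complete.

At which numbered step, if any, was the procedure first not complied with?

Step 7

Step 1 — counting 29 days from 2030-03-16 (when the request is received) gives a deadline of 2030-04-14; done 2030-04-12 — timely.
Step 2 — must wait 16 days from 2030-04-22 (end of the 10-day waiting period, which began when the acknowledgement is issued on 2030-04-12), so not before 2030-05-08; done 2030-05-10, after the minimum wait.
Step 3 — counting 10 days from 2030-05-10 (when the fee estimate is provided) gives a deadline of 2030-05-20; 2030-05-11 is within that limit.
Step 4 — counting 20 days from 2030-05-31 (end of the 20-day hold period, which began when the non-exempt records are produced on 2030-05-11) gives a deadline of 2030-06-20; completed 2030-06-07, before the deadline.
Step 5 — counting 74 days from 2030-06-07 (when the exemption log is issued) gives a deadline of 2030-08-20; done 2030-06-09 — timely.
Step 6 — counting 22 days from 2030-06-23 (end of the 14-day objection period, which began when third parties are notified on 2030-06-09) gives a deadline of 2030-07-15; completed 2030-06-24, before the deadline.
Step 7 — must wait 30 days from 2030-07-09 (end of the 15-day response period, which began when the final determination letter is issued on 2030-06-24), so not before 2030-08-08; 2030-07-29 is 10 days before the earliest permitted date.
The procedure was therefore not followed at step 7.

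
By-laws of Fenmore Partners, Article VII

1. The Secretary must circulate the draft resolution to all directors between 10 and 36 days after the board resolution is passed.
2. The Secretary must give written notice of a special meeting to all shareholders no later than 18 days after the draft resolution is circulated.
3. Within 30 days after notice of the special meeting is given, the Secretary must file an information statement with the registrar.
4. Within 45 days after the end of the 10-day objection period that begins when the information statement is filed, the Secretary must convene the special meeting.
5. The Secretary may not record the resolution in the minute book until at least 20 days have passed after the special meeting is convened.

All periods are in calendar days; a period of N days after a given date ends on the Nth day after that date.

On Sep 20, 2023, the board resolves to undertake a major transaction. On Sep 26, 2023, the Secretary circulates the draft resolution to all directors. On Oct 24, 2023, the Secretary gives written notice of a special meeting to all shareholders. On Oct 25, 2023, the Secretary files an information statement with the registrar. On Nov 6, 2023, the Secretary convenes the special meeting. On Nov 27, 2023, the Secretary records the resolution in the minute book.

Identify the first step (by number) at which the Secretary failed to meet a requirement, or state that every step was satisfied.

Step 1 — 10 and 36 days from Sep 20, 2023 (when the board resolution is passed) are Sep 30, 2023 and Oct 26, 2023 respectively; Sep 26, 2023 is 4 days too early.
No need to go further; step 1 was not satisfied.

Step 1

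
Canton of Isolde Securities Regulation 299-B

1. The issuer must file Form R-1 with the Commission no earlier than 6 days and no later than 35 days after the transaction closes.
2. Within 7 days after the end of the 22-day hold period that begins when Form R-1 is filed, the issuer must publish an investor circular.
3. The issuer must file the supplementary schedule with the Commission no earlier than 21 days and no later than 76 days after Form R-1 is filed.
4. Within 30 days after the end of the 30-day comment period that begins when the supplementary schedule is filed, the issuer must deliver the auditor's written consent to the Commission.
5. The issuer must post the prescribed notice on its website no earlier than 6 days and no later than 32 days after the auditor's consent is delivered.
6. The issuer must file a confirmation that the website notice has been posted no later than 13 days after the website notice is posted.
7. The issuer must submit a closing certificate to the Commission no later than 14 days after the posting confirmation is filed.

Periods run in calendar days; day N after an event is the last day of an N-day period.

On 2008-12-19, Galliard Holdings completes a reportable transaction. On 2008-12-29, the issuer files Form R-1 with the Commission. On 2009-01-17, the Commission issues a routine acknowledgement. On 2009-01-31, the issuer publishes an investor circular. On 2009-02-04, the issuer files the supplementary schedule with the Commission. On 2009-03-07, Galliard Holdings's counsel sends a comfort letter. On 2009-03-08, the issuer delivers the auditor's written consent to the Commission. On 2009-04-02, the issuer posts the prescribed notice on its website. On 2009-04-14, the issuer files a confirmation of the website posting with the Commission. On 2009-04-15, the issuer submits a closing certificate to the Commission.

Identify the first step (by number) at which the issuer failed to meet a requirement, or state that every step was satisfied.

Step 2

(1) the permitted window runs from 2008-12-19 + 6 = 2008-12-25 to 2008-12-19 + 35 = 2009-01-23; done 2008-12-29 — within the window.
(2) due by 2009-01-20 + 7 days = 2009-01-27; 2009-01-31 misses that deadline by 4 days.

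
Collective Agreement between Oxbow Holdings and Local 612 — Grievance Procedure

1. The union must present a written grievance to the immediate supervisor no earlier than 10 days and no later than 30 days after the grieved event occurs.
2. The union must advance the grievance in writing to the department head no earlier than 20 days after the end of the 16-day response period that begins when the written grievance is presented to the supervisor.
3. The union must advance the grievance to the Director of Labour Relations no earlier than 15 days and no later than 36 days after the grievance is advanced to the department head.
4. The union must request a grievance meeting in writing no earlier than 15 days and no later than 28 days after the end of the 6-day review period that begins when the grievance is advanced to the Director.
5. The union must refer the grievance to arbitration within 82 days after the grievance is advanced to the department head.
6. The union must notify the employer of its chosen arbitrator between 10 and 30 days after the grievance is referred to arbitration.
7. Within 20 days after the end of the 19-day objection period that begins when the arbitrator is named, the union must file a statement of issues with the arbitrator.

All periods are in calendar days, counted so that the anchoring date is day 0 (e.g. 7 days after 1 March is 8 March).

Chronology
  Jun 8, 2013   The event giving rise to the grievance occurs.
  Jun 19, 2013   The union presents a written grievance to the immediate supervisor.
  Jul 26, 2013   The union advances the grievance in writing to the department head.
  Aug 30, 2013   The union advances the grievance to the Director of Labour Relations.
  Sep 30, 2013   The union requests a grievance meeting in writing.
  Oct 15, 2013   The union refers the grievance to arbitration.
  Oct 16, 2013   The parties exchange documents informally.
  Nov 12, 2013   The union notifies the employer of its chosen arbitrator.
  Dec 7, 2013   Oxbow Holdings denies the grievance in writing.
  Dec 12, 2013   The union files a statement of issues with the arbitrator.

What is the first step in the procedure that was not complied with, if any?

Step 1: the window is 10–30 days after Jun 8, 2013 (when the grieved event occurs), so Jun 18, 2013 through Jul 8, 2013; done Jun 19, 2013, which is between those dates.
Step 2: the earliest permitted date is 20 days after Jul 5, 2013 (end of the 16-day response period, which began when the written grievance is presented to the supervisor on Jun 19, 2013), i.e. Jul 25, 2013; done Jul 26, 2013, after the minimum wait.
Step 3: the window is 15–36 days after Jul 26, 2013 (when the grievance is advanced to the department head), so Aug 10, 2013 through Aug 31, 2013; done Aug 30, 2013 — within the window.
Step 4: the window is 15–28 days after Sep 5, 2013 (end of the 6-day review period, which began when the grievance is advanced to the Director on Aug 30, 2013), so Sep 20, 2013 through Oct 3, 2013; done Sep 30, 2013 — within the window.
Step 5: 82 days after Jul 26, 2013 (when the grievance is advanced to the department head) is Oct 16, 2013; Oct 15, 2013 is within that limit.
Step 6: the window is 10–30 days after Oct 15, 2013 (when the grievance is referred to arbitration), so Oct 25, 2013 through Nov 14, 2013; Nov 12, 2013 falls inside that range.
Step 7: 20 days after Dec 1, 2013 (end of the 19-day objection period, which began when the arbitrator is named on Nov 12, 2013) is Dec 21, 2013; Dec 12, 2013 is within that limit.

None — every step was satisfied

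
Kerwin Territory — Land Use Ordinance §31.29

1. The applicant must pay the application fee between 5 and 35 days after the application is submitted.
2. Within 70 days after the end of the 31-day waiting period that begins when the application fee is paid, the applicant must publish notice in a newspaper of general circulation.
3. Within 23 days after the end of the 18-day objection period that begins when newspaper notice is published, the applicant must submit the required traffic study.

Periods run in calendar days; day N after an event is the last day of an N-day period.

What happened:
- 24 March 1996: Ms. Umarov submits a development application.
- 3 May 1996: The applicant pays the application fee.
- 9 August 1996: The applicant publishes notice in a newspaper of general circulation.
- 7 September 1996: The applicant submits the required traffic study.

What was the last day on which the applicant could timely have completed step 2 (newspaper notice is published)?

12 August 1996

The application fee is paid on 3 May 1996; the 31-day waiting period therefore ends 3 June 1996, and step 2 runs from that date. 70 days after 3 June 1996 is 12 August 1996.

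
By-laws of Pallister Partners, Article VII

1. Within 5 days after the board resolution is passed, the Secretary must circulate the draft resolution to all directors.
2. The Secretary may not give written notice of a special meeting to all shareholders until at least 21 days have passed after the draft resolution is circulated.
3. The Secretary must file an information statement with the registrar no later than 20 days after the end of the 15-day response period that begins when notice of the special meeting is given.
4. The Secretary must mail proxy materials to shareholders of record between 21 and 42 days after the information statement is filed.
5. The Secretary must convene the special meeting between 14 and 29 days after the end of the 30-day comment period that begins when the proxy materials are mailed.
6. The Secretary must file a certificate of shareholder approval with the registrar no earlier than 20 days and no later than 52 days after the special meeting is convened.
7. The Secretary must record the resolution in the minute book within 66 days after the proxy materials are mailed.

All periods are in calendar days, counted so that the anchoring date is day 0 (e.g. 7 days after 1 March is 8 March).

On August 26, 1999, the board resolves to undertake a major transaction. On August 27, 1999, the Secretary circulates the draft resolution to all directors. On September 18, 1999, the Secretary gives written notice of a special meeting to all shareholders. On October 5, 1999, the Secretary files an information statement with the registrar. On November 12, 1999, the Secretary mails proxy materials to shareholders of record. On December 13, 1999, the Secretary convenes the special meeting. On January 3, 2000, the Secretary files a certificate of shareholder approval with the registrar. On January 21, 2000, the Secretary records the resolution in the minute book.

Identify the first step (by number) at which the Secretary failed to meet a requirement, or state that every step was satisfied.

Step 5

(1) due by August 26, 1999 + 5 days = August 31, 1999; August 27, 1999 is within that limit.
(2) permitted from August 27, 1999 + 21 days = September 17, 1999 onward; September 18, 1999 is on or after that date.
(3) due by October 3, 1999 + 20 days = October 23, 1999; done October 5, 1999 — timely.
(4) the permitted window runs from October 5, 1999 + 21 = October 26, 1999 to October 5, 1999 + 42 = November 16, 1999; done November 12, 1999 — within the window.
(5) the permitted window runs from December 12, 1999 + 14 = December 26, 1999 to December 12, 1999 + 29 = January 10, 2000; done December 13, 1999 — 13 days before the window opened.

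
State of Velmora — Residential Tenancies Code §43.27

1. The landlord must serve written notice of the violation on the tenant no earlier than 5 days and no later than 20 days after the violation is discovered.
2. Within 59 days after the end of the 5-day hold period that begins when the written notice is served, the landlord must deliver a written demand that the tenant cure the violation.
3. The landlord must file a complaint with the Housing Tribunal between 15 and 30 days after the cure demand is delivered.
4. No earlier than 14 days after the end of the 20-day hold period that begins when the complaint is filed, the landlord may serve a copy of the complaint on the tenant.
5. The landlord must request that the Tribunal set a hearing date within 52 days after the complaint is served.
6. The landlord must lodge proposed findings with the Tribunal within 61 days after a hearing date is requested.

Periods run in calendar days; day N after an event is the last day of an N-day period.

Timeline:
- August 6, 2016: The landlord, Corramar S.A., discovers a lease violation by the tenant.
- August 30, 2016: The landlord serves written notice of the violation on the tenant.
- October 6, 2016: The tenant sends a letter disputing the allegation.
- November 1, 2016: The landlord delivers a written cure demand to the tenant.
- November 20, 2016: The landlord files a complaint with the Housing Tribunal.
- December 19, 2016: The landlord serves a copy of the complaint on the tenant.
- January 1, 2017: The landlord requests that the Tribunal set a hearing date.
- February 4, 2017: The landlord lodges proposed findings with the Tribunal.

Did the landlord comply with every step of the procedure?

No

Step 1 — 5 and 20 days from August 6, 2016 (when the violation is discovered) are August 11, 2016 and August 26, 2016 respectively; done August 30, 2016 — 4 days after the window closed.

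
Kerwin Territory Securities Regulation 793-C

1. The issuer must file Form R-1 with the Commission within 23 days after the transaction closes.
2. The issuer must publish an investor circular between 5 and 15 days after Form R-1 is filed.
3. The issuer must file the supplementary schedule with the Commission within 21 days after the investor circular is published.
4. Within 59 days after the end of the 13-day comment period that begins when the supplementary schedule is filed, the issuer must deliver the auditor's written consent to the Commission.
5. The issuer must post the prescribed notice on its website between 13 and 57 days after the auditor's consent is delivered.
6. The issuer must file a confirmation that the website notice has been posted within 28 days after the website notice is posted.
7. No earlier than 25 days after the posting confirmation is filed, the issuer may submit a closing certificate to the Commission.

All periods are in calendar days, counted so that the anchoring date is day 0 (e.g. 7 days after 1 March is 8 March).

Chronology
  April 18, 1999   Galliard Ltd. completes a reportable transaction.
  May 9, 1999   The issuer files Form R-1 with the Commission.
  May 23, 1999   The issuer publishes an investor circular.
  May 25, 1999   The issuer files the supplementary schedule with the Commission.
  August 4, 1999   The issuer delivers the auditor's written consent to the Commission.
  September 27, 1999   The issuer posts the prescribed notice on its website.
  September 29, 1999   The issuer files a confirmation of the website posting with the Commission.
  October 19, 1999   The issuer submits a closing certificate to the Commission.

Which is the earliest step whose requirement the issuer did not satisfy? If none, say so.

Step 7

(1) due by April 18, 1999 + 23 days = May 11, 1999; May 9, 1999 is within that limit.
(2) the permitted window runs from May 9, 1999 + 5 = May 14, 1999 to May 9, 1999 + 15 = May 24, 1999; May 23, 1999 falls inside that range.
(3) due by May 23, 1999 + 21 days = June 13, 1999; done May 25, 1999 — timely.
(4) due by June 7, 1999 + 59 days = August 5, 1999; completed August 4, 1999, before the deadline.
(5) the permitted window runs from August 4, 1999 + 13 = August 17, 1999 to August 4, 1999 + 57 = September 30, 1999; September 27, 1999 falls inside that range.
(6) due by September 27, 1999 + 28 days = October 25, 1999; September 29, 1999 is within that limit.
(7) permitted from September 29, 1999 + 25 days = October 24, 1999 onward; done October 19, 1999 — 5 days too early.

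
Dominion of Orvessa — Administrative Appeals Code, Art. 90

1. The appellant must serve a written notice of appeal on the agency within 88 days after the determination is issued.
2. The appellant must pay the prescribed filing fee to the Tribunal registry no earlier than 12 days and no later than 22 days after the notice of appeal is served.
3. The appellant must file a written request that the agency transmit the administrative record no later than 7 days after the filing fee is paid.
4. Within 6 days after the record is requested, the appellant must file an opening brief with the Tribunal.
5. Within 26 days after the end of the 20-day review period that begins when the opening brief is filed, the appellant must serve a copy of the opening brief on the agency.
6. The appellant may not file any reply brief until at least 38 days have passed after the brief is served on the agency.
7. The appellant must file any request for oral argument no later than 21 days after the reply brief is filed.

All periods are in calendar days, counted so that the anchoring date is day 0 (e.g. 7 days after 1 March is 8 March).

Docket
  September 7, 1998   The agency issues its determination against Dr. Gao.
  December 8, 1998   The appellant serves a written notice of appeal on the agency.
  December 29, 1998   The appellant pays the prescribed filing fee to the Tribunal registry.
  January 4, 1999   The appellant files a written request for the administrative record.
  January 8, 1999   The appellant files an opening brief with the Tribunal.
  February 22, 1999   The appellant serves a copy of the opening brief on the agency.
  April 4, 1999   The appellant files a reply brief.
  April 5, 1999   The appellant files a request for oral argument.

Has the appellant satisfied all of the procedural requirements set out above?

(1) due by September 7, 1998 + 88 days = December 4, 1998; not done until December 8, 1998, 4 days after the deadline.
The analysis stops there.

No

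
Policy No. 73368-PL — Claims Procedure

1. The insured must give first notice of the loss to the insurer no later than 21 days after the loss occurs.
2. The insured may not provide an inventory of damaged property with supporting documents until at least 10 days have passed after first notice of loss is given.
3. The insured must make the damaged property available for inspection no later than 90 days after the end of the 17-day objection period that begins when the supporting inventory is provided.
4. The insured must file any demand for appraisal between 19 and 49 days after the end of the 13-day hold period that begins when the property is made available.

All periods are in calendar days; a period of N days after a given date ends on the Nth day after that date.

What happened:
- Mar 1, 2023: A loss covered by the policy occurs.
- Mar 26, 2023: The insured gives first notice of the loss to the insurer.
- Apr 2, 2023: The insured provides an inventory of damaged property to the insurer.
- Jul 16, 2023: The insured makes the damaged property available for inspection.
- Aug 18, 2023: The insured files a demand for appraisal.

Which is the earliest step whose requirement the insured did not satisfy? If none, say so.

(1) due by Mar 1, 2023 + 21 days = Mar 22, 2023; done Mar 26, 2023 — 4 days late.

Step 1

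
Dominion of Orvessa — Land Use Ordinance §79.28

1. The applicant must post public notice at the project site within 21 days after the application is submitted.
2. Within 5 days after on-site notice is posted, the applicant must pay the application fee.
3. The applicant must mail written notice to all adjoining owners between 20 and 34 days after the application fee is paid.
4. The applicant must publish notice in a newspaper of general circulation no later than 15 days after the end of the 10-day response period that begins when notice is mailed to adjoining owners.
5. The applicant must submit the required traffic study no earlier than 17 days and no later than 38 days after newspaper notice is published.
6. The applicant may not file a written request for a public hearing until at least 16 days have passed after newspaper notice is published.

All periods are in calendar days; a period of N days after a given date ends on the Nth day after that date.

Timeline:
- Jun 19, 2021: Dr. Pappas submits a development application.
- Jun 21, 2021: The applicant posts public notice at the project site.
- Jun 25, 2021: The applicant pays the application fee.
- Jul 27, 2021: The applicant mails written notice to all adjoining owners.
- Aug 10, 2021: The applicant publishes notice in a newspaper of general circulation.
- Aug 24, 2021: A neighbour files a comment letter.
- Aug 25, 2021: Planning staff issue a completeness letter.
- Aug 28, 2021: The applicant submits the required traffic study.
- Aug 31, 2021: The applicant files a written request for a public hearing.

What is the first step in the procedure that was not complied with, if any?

None — every step was satisfied

Step 1: 21 days after Jun 19, 2021 (when the application is submitted) is Jul 10, 2021; Jun 21, 2021 is within that limit.
Step 2: 5 days after Jun 21, 2021 (when on-site notice is posted) is Jun 26, 2021; Jun 25, 2021 is within that limit.
Step 3: the window is 20–34 days after Jun 25, 2021 (when the application fee is paid), so Jul 15, 2021 through Jul 29, 2021; Jul 27, 2021 falls inside that range.
Step 4: 15 days after Aug 6, 2021 (end of the 10-day response period, which began when notice is mailed to adjoining owners on Jul 27, 2021) is Aug 21, 2021; done Aug 10, 2021 — timely.
Step 5: the window is 17–38 days after Aug 10, 2021 (when newspaper notice is published), so Aug 27, 2021 through Sep 17, 2021; Aug 28, 2021 falls inside that range.
Step 6: the earliest permitted date is 16 days after Aug 10, 2021 (when newspaper notice is published), i.e. Aug 26, 2021; Aug 31, 2021 is on or after that date.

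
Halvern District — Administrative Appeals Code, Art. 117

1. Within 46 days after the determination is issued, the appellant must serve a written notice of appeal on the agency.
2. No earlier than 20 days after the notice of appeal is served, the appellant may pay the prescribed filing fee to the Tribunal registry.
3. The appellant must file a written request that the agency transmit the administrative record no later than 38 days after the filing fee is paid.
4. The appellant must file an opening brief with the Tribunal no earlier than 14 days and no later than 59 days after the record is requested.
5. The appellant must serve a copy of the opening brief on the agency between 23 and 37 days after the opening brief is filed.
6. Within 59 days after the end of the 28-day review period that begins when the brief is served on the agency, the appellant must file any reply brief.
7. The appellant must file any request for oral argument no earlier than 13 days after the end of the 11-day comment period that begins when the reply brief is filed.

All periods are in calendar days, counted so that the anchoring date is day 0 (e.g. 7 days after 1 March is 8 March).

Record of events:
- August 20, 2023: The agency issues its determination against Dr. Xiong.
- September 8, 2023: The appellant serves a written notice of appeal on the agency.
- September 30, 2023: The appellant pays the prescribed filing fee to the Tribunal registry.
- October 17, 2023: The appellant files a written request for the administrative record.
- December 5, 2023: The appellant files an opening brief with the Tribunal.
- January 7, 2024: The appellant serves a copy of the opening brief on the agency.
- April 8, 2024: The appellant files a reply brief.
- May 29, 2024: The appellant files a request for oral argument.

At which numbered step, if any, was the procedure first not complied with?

Step 1: 46 days after August 20, 2023 (when the determination is issued) is October 5, 2023; done September 8, 2023 — timely.
Step 2: the earliest permitted date is 20 days after September 8, 2023 (when the notice of appeal is served), i.e. September 28, 2023; done September 30, 2023 — permitted.
Step 3: 38 days after September 30, 2023 (when the filing fee is paid) is November 7, 2023; October 17, 2023 is within that limit.
Step 4: the window is 14–59 days after October 17, 2023 (when the record is requested), so October 31, 2023 through December 15, 2023; done December 5, 2023, which is between those dates.
Step 5: the window is 23–37 days after December 5, 2023 (when the opening brief is filed), so December 28, 2023 through January 11, 2024; January 7, 2024 falls inside that range.
Step 6: 59 days after February 4, 2024 (end of the 28-day review period, which began when the brief is served on the agency on January 7, 2024) is April 3, 2024; not done until April 8, 2024, 5 days after the deadline.

Step 6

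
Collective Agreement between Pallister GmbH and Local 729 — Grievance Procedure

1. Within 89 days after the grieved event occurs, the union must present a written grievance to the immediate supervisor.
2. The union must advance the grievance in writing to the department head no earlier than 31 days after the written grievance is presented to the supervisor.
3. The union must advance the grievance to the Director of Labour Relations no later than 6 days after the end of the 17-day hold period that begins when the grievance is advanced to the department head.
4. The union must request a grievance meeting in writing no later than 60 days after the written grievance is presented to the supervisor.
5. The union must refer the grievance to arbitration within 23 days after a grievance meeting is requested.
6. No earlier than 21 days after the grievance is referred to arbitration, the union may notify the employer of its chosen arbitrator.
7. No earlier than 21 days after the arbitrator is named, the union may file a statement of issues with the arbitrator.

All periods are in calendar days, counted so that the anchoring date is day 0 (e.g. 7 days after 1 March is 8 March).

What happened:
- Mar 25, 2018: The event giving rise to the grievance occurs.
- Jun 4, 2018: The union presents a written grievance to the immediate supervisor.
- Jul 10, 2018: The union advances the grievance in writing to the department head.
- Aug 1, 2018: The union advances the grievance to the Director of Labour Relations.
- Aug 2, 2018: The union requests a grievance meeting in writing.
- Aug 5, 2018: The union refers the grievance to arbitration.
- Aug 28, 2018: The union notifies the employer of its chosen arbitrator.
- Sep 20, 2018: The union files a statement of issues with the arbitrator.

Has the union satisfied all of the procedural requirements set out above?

Step 1 — counting 89 days from Mar 25, 2018 (when the grieved event occurs) gives a deadline of Jun 22, 2018; completed Jun 4, 2018, before the deadline.
Step 2 — must wait 31 days from Jun 4, 2018 (when the written grievance is presented to the supervisor), so not before Jul 5, 2018; done Jul 10, 2018, after the minimum wait.
Step 3 — counting 6 days from Jul 27, 2018 (end of the 17-day hold period, which began when the grievance is advanced to the department head on Jul 10, 2018) gives a deadline of Aug 2, 2018; done Aug 1, 2018 — timely.
Step 4 — counting 60 days from Jun 4, 2018 (when the written grievance is presented to the supervisor) gives a deadline of Aug 3, 2018; Aug 2, 2018 is within that limit.
Step 5 — counting 23 days from Aug 2, 2018 (when a grievance meeting is requested) gives a deadline of Aug 25, 2018; completed Aug 5, 2018, before the deadline.
Step 6 — must wait 21 days from Aug 5, 2018 (when the grievance is referred to arbitration), so not before Aug 26, 2018; done Aug 28, 2018, after the minimum wait.
Step 7 — must wait 21 days from Aug 28, 2018 (when the arbitrator is named), so not before Sep 18, 2018; done Sep 20, 2018 — permitted.

Yes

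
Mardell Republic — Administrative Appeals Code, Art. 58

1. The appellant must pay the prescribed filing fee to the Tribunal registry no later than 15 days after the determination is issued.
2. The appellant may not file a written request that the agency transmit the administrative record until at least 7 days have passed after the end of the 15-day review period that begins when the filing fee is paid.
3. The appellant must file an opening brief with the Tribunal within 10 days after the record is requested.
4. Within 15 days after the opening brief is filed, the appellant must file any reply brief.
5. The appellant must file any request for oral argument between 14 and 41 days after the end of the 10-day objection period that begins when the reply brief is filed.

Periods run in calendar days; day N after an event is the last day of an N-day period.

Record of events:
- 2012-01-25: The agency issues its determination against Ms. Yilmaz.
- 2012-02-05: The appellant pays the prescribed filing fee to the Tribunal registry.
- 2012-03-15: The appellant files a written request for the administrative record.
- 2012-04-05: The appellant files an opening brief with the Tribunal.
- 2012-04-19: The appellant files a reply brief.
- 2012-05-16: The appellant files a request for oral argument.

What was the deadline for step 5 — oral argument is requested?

The reply brief is filed on 2012-04-19; the 10-day objection period therefore ends 2012-04-29, and step 5 runs from that date. The window is 14–41 days after 2012-04-29; it closes on 2012-06-09.

2012-06-09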